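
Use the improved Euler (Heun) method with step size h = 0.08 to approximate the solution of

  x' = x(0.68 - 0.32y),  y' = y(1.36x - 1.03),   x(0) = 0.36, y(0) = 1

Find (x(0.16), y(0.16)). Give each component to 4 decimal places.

Heun on (x,y): k1 = f(t_n, state_n); k2 = f(t_n + h, state_n + h·k1); state_{n+1} = state_n + (h/2)·(k1 + k2).
0.000000: (0.360000, 1.000000)
  k1 = (0.129600, -0.540400)
  predictor → (0.370368, 0.956768)
  k2 = (0.138456, -0.503547)
  → (0.370722, 0.958242)
0.080000: (0.370722, 0.958242)
  k1 = (0.138414, -0.503861)
  predictor → (0.381795, 0.917933)
  k2 = (0.147473, -0.468842)
  → (0.382158, 0.919334)
(x(0.16), y(0.16)) ≈ (0.3822, 0.9193)

0.3822, 0.9193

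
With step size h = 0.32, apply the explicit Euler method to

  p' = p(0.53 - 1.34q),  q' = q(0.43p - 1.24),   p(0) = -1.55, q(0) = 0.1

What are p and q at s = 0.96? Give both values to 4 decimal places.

Euler on (p,q): p_{n+1} = p_n + h·p', q_{n+1} = q_n + h·q'.
0.000000: (-1.550000, 0.100000); f=(-0.613800, -0.190650) → (-1.746416, 0.038992)
0.320000: (-1.746416, 0.038992); f=(-0.834352, -0.077631) → (-2.013408, 0.014150)
0.640000: (-2.013408, 0.014150); f=(-1.028930, -0.029796) → (-2.342666, 0.004615)
(p(0.96), q(0.96)) ≈ (-2.3427, 0.0046)

-2.3427, 0.0046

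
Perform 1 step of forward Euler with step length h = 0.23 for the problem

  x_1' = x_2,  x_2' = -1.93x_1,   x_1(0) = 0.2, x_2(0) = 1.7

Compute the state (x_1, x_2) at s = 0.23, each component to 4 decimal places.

Euler on (x_1,x_2): x_1_{n+1} = x_1_n + h·x_1', x_2_{n+1} = x_2_n + h·x_2'.
0.000000: (0.200000, 1.700000); f=(1.700000, -0.386000) → (0.591000, 1.611220)
(x_1(0.23), x_2(0.23)) ≈ (0.5910, 1.6112)

0.5910, 1.6112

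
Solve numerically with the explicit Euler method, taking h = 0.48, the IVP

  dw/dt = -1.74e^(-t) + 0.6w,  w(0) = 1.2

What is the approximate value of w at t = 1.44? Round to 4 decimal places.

Euler: w_{n+1} = w_n + h·f(t_n, w_n).
t=0.000000, w=1.200000: f=-1.020000 → w ← 1.200000 + 0.48·(-1.020000) = 0.710400
t=0.480000, w=0.710400: f=-0.650443 → w ← 0.710400 + 0.48·(-0.650443) = 0.398187
t=0.960000, w=0.398187: f=-0.427321 → w ← 0.398187 + 0.48·(-0.427321) = 0.193073
w(1.44) ≈ 0.1931

0.1931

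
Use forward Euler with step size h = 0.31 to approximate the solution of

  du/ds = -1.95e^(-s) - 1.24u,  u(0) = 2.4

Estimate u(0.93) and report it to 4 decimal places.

-0.2673

Euler: u_{n+1} = u_n + h·f(s_n, u_n).
s=0.000000, u=2.400000: f=-4.926000 → u ← 2.400000 + 0.31·(-4.926000) = 0.872940
s=0.310000, u=0.872940: f=-2.512667 → u ← 0.872940 + 0.31·(-2.512667) = 0.094013
s=0.620000, u=0.094013: f=-1.165568 → u ← 0.094013 + 0.31·(-1.165568) = -0.267313
u(0.93) ≈ -0.2673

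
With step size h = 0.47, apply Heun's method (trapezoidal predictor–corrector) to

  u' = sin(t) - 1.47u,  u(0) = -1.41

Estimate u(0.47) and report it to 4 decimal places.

Heun: k1 = f(t_n, u_n); k2 = f(t_n + h, u_n + h·k1); u_{n+1} = u_n + (h/2)·(k1 + k2).
t=0.000000, u=-1.410000:
  k1 = f(0.000000, -1.410000) = 2.072700
  k2 = f(0.470000, -0.435831) = 1.093558
  u ← -1.410000 + (0.47/2)·(2.072700 + 1.093558) = -0.665929
u(0.47) ≈ -0.6659

-0.6659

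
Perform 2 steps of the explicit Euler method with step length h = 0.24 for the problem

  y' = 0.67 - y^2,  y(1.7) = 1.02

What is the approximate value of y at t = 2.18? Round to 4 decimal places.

0.8838

Euler: y_{n+1} = y_n + h·f(t_n, y_n).
t=1.700000, y=1.020000: f=-0.370400 → y ← 1.020000 + 0.24·(-0.370400) = 0.931104
t=1.940000, y=0.931104: f=-0.196955 → y ← 0.931104 + 0.24·(-0.196955) = 0.883835
y(2.18) ≈ 0.8838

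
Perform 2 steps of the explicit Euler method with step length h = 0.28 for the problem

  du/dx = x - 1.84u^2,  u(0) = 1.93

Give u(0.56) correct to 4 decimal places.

Euler: u_{n+1} = u_n + h·f(x_n, u_n).
x=0.000000, u=1.930000: f=-6.853816 → u ← 1.930000 + 0.28·(-6.853816) = 0.010932
x=0.280000, u=0.010932: f=0.279780 → u ← 0.010932 + 0.28·0.279780 = 0.089270
u(0.56) ≈ 0.0893

0.0893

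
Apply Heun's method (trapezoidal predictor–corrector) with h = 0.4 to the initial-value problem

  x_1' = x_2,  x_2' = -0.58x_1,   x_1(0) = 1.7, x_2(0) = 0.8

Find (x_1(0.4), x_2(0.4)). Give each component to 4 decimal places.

1.9411, 0.3685

Heun on (x_1,x_2): k1 = f(x_n, state_n); k2 = f(x_n + h, state_n + h·k1); state_{n+1} = state_n + (h/2)·(k1 + k2).
0.000000: (1.700000, 0.800000)
  k1 = (0.800000, -0.986000)
  predictor → (2.020000, 0.405600)
  k2 = (0.405600, -1.171600)
  → (1.941120, 0.368480)
(x_1(0.4), x_2(0.4)) ≈ (1.9411, 0.3685)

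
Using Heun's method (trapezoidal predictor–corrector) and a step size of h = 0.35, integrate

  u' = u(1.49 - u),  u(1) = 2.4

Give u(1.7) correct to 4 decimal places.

1.7650

Heun: k1 = f(s_n, u_n); k2 = f(s_n + h, u_n + h·k1); u_{n+1} = u_n + (h/2)·(k1 + k2).
s=1.000000, u=2.400000:
  k1 = f(1.000000, 2.400000) = -2.184000
  k2 = f(1.350000, 1.635600) = -0.238143
  u ← 2.400000 + (0.35/2)·(-2.184000 + (-0.238143)) = 1.976125
s=1.350000, u=1.976125:
  k1 = f(1.350000, 1.976125) = -0.960644
  k2 = f(1.700000, 1.639900) = -0.245820
  u ← 1.976125 + (0.35/2)·(-0.960644 + (-0.245820)) = 1.764994
u(1.7) ≈ 1.7650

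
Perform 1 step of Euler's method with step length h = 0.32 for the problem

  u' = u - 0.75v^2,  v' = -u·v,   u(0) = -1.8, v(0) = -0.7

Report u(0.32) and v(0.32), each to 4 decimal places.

-2.4936, -1.1032

Euler on (u,v): u_{n+1} = u_n + h·u', v_{n+1} = v_n + h·v'.
0.000000: (-1.800000, -0.700000); f=(-2.167500, -1.260000) → (-2.493600, -1.103200)
(u(0.32), v(0.32)) ≈ (-2.4936, -1.1032)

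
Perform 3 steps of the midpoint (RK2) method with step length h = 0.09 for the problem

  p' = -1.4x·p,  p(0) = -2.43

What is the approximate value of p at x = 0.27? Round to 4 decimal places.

-2.3088

Midpoint: k1 = f(x_n, p_n); k2 = f(x_n + h/2, p_n + (h/2)·k1); p_{n+1} = p_n + h·k2.
x=0.000000, p=-2.430000:
  k1 = f(0.000000, -2.430000) = 0.000000
  k2 = f(0.045000, -2.430000) = 0.153090
  p ← -2.430000 + 0.09·0.153090 = -2.416222
x=0.090000, p=-2.416222:
  k1 = f(0.090000, -2.416222) = 0.304444
  k2 = f(0.135000, -2.402522) = 0.454077
  p ← -2.416222 + 0.09·0.454077 = -2.375355
x=0.180000, p=-2.375355:
  k1 = f(0.180000, -2.375355) = 0.598589
  k2 = f(0.225000, -2.348418) = 0.739752
  p ← -2.375355 + 0.09·0.739752 = -2.308777
p(0.27) ≈ -2.3088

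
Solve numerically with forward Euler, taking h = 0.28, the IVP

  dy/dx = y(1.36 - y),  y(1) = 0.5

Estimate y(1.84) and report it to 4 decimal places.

0.8770

Euler: y_{n+1} = y_n + h·f(x_n, y_n).
x=1.000000, y=0.500000: f=0.430000 → y ← 0.500000 + 0.28·0.430000 = 0.620400
x=1.280000, y=0.620400: f=0.458848 → y ← 0.620400 + 0.28·0.458848 = 0.748877
x=1.560000, y=0.748877: f=0.457656 → y ← 0.748877 + 0.28·0.457656 = 0.877021
y(1.84) ≈ 0.8770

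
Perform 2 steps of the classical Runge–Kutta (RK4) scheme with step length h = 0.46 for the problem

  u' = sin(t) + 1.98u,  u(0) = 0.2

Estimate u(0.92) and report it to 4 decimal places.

2.0359

RK4: k1 = f(t_n, u_n); k2 = f(t_n + h/2, u_n + (h/2)·k1); k3 = f(t_n + h/2, u_n + (h/2)·k2); k4 = f(t_n + h, u_n + h·k3); u_{n+1} = u_n + (h/6)·(k1 + 2k2 + 2k3 + k4).
t=0.000000, u=0.200000:
  k1 = f(0.000000, 0.200000) = 0.396000
  k2 = f(0.230000, 0.291080) = 0.804316
  k3 = f(0.230000, 0.384993) = 0.990263
  k4 = f(0.460000, 0.655521) = 1.741880
  u ← 0.200000 + (0.46/6)·(k1 + 2k2 + 2k3 + k4) = 0.639073
t=0.460000, u=0.639073:
  k1 = f(0.460000, 0.639073) = 1.709312
  k2 = f(0.690000, 1.032215) = 2.680322
  k3 = f(0.690000, 1.255547) = 3.122520
  k4 = f(0.920000, 2.075432) = 4.904957
  u ← 0.639073 + (0.46/6)·(k1 + 2k2 + 2k3 + k4) = 2.035936
u(0.92) ≈ 2.0359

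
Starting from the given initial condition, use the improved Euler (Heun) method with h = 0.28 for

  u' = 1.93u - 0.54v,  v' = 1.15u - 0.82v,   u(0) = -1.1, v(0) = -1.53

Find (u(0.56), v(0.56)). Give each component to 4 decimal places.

-2.3165, -1.8097

Heun on (u,v): k1 = f(t_n, state_n); k2 = f(t_n + h, state_n + h·k1); state_{n+1} = state_n + (h/2)·(k1 + k2).
0.000000: (-1.100000, -1.530000)
  k1 = (-1.296800, -0.010400)
  predictor → (-1.463104, -1.532912)
  k2 = (-1.996018, -0.425582)
  → (-1.560995, -1.591037)
0.280000: (-1.560995, -1.591037)
  k1 = (-2.153559, -0.490493)
  predictor → (-2.163991, -1.728375)
  k2 = (-3.243180, -1.071322)
  → (-2.316538, -1.809692)
(u(0.56), v(0.56)) ≈ (-2.3165, -1.8097)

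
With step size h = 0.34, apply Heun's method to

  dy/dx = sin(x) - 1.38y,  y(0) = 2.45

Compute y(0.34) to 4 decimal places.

1.6268

Heun: k1 = f(x_n, y_n); k2 = f(x_n + h, y_n + h·k1); y_{n+1} = y_n + (h/2)·(k1 + k2).
x=0.000000, y=2.450000:
  k1 = f(0.000000, 2.450000) = -3.381000
  k2 = f(0.340000, 1.300460) = -1.461148
  y ← 2.450000 + (0.34/2)·(-3.381000 + (-1.461148)) = 1.626835
y(0.34) ≈ 1.6268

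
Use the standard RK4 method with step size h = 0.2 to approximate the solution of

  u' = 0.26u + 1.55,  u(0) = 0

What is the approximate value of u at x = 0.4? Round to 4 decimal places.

0.6534

RK4: k1 = f(x_n, u_n); k2 = f(x_n + h/2, u_n + (h/2)·k1); k3 = f(x_n + h/2, u_n + (h/2)·k2); k4 = f(x_n + h, u_n + h·k3); u_{n+1} = u_n + (h/6)·(k1 + 2k2 + 2k3 + k4).
x=0.000000, u=0.000000:
  k1 = f(0.000000, 0.000000) = 1.550000
  k2 = f(0.100000, 0.155000) = 1.590300
  k3 = f(0.100000, 0.159030) = 1.591348
  k4 = f(0.200000, 0.318270) = 1.632750
  u ← 0.000000 + (0.2/6)·(k1 + 2k2 + 2k3 + k4) = 0.318202
x=0.200000, u=0.318202:
  k1 = f(0.200000, 0.318202) = 1.632732
  k2 = f(0.300000, 0.481475) = 1.675183
  k3 = f(0.300000, 0.485720) = 1.676287
  k4 = f(0.400000, 0.653459) = 1.719899
  u ← 0.318202 + (0.2/6)·(k1 + 2k2 + 2k3 + k4) = 0.653387
u(0.4) ≈ 0.6534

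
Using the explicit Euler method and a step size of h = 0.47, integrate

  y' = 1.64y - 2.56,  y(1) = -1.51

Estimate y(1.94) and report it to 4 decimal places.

Euler: y_{n+1} = y_n + h·f(t_n, y_n).
t=1.000000, y=-1.510000: f=-5.036400 → y ← -1.510000 + 0.47·(-5.036400) = -3.877108
t=1.470000, y=-3.877108: f=-8.918457 → y ← -3.877108 + 0.47·(-8.918457) = -8.068783
y(1.94) ≈ -8.0688

-8.0688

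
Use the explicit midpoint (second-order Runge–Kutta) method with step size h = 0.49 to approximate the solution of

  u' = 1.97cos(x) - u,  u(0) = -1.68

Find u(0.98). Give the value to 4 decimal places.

0.2815

Midpoint: k1 = f(x_n, u_n); k2 = f(x_n + h/2, u_n + (h/2)·k1); u_{n+1} = u_n + h·k2.
x=0.000000, u=-1.680000:
  k1 = f(0.000000, -1.680000) = 3.650000
  k2 = f(0.245000, -0.785750) = 2.696921
  u ← -1.680000 + 0.49·2.696921 = -0.358509
x=0.490000, u=-0.358509:
  k1 = f(0.490000, -0.358509) = 2.096705
  k2 = f(0.735000, 0.155184) = 1.306223
  u ← -0.358509 + 0.49·1.306223 = 0.281540
u(0.98) ≈ 0.2815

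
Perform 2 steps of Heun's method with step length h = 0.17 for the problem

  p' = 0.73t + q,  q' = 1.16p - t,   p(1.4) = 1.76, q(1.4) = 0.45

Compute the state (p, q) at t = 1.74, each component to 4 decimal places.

Heun on (p,q): k1 = f(t_n, state_n); k2 = f(t_n + h, state_n + h·k1); state_{n+1} = state_n + (h/2)·(k1 + k2).
1.400000: (1.760000, 0.450000)
  k1 = (1.472000, 0.641600)
  predictor → (2.010240, 0.559072)
  k2 = (1.705172, 0.761878)
  → (2.030060, 0.569296)
1.570000: (2.030060, 0.569296)
  k1 = (1.715396, 0.784869)
  predictor → (2.321677, 0.702723)
  k2 = (1.972923, 0.953145)
  → (2.343567, 0.717027)
(p(1.74), q(1.74)) ≈ (2.3436, 0.7170)

2.3436, 0.7170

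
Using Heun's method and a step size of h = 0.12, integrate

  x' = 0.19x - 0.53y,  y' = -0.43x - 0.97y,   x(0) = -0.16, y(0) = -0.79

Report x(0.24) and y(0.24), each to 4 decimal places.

Heun on (x,y): k1 = f(s_n, state_n); k2 = f(s_n + h, state_n + h·k1); state_{n+1} = state_n + (h/2)·(k1 + k2).
0.000000: (-0.160000, -0.790000)
  k1 = (0.388300, 0.835100)
  predictor → (-0.113404, -0.689788)
  k2 = (0.344041, 0.717858)
  → (-0.116060, -0.696823)
0.120000: (-0.116060, -0.696823)
  k1 = (0.347265, 0.725823)
  predictor → (-0.074388, -0.609724)
  k2 = (0.309020, 0.623419)
  → (-0.076682, -0.615868)
(x(0.24), y(0.24)) ≈ (-0.0767, -0.6159)

-0.0767, -0.6159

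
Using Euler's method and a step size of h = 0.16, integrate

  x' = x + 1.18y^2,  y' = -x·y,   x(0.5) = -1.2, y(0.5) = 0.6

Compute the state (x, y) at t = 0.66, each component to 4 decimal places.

Euler on (x,y): x_{n+1} = x_n + h·x', y_{n+1} = y_n + h·y'.
0.500000: (-1.200000, 0.600000); f=(-0.775200, 0.720000) → (-1.324032, 0.715200)
(x(0.66), y(0.66)) ≈ (-1.3240, 0.7152)

-1.3240, 0.7152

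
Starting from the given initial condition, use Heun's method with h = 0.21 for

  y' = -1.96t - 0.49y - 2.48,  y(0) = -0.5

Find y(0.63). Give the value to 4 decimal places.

-2.0649

Heun: k1 = f(t_n, y_n); k2 = f(t_n + h, y_n + h·k1); y_{n+1} = y_n + (h/2)·(k1 + k2).
t=0.000000, y=-0.500000:
  k1 = f(0.000000, -0.500000) = -2.235000
  k2 = f(0.210000, -0.969350) = -2.416619
  y ← -0.500000 + (0.21/2)·(-2.235000 + (-2.416619)) = -0.988420
t=0.210000, y=-0.988420:
  k1 = f(0.210000, -0.988420) = -2.407274
  k2 = f(0.420000, -1.493948) = -2.571166
  y ← -0.988420 + (0.21/2)·(-2.407274 + (-2.571166)) = -1.511156
t=0.420000, y=-1.511156:
  k1 = f(0.420000, -1.511156) = -2.562733
  k2 = f(0.630000, -2.049330) = -2.710628
  y ← -1.511156 + (0.21/2)·(-2.562733 + (-2.710628)) = -2.064859
y(0.63) ≈ -2.0649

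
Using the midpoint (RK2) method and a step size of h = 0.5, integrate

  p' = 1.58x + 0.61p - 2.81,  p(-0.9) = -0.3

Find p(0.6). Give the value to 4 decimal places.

-8.5788

Midpoint: k1 = f(x_n, p_n); k2 = f(x_n + h/2, p_n + (h/2)·k1); p_{n+1} = p_n + h·k2.
x=-0.900000, p=-0.300000:
  k1 = f(-0.900000, -0.300000) = -4.415000
  k2 = f(-0.650000, -1.403750) = -4.693288
  p ← -0.300000 + 0.5·(-4.693288) = -2.646644
x=-0.400000, p=-2.646644:
  k1 = f(-0.400000, -2.646644) = -5.056453
  k2 = f(-0.150000, -3.910757) = -5.432562
  p ← -2.646644 + 0.5·(-5.432562) = -5.362925
x=0.100000, p=-5.362925:
  k1 = f(0.100000, -5.362925) = -5.923384
  k2 = f(0.350000, -6.843771) = -6.431700
  p ← -5.362925 + 0.5·(-6.431700) = -8.578775
p(0.6) ≈ -8.5788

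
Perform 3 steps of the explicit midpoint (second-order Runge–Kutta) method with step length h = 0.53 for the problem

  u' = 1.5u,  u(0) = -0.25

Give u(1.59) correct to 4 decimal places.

-2.3519

Midpoint: k1 = f(t_n, u_n); k2 = f(t_n + h/2, u_n + (h/2)·k1); u_{n+1} = u_n + h·k2.
t=0.000000, u=-0.250000:
  k1 = f(0.000000, -0.250000) = -0.375000
  k2 = f(0.265000, -0.349375) = -0.524062
  u ← -0.250000 + 0.53·(-0.524062) = -0.527753
t=0.530000, u=-0.527753:
  k1 = f(0.530000, -0.527753) = -0.791630
  k2 = f(0.795000, -0.737535) = -1.106302
  u ← -0.527753 + 0.53·(-1.106302) = -1.114093
t=1.060000, u=-1.114093:
  k1 = f(1.060000, -1.114093) = -1.671140
  k2 = f(1.325000, -1.556946) = -2.335418
  u ← -1.114093 + 0.53·(-2.335418) = -2.351865
u(1.59) ≈ -2.3519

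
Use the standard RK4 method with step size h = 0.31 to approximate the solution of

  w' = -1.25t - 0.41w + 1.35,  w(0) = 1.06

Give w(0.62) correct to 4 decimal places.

1.3400

RK4: k1 = f(t_n, w_n); k2 = f(t_n + h/2, w_n + (h/2)·k1); k3 = f(t_n + h/2, w_n + (h/2)·k2); k4 = f(t_n + h, w_n + h·k3); w_{n+1} = w_n + (h/6)·(k1 + 2k2 + 2k3 + k4).
t=0.000000, w=1.060000:
  k1 = f(0.000000, 1.060000) = 0.915400
  k2 = f(0.155000, 1.201887) = 0.663476
  k3 = f(0.155000, 1.162839) = 0.679486
  k4 = f(0.310000, 1.270641) = 0.441537
  w ← 1.060000 + (0.31/6)·(k1 + 2k2 + 2k3 + k4) = 1.268881
t=0.310000, w=1.268881:
  k1 = f(0.310000, 1.268881) = 0.442259
  k2 = f(0.465000, 1.337431) = 0.220403
  k3 = f(0.465000, 1.303044) = 0.234502
  k4 = f(0.620000, 1.341577) = 0.024953
  w ← 1.268881 + (0.31/6)·(k1 + 2k2 + 2k3 + k4) = 1.340027
w(0.62) ≈ 1.3400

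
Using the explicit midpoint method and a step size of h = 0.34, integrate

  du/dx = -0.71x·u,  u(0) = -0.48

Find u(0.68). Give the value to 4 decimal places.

-0.4060

Midpoint: k1 = f(x_n, u_n); k2 = f(x_n + h/2, u_n + (h/2)·k1); u_{n+1} = u_n + h·k2.
x=0.000000, u=-0.480000:
  k1 = f(0.000000, -0.480000) = 0.000000
  k2 = f(0.170000, -0.480000) = 0.057936
  u ← -0.480000 + 0.34·0.057936 = -0.460302
x=0.340000, u=-0.460302:
  k1 = f(0.340000, -0.460302) = 0.111117
  k2 = f(0.510000, -0.441412) = 0.159835
  u ← -0.460302 + 0.34·0.159835 = -0.405958
u(0.68) ≈ -0.4060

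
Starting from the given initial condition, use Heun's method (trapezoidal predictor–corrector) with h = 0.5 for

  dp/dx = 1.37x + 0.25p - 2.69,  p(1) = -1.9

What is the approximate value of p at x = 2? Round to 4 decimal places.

-3.2047

Heun: k1 = f(x_n, p_n); k2 = f(x_n + h, p_n + h·k1); p_{n+1} = p_n + (h/2)·(k1 + k2).
x=1.000000, p=-1.900000:
  k1 = f(1.000000, -1.900000) = -1.795000
  k2 = f(1.500000, -2.797500) = -1.334375
  p ← -1.900000 + (0.5/2)·(-1.795000 + (-1.334375)) = -2.682344
x=1.500000, p=-2.682344:
  k1 = f(1.500000, -2.682344) = -1.305586
  k2 = f(2.000000, -3.335137) = -0.783784
  p ← -2.682344 + (0.5/2)·(-1.305586 + (-0.783784)) = -3.204686
p(2) ≈ -3.2047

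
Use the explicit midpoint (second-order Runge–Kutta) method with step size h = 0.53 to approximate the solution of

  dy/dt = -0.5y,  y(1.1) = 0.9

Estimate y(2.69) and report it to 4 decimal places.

Midpoint: k1 = f(t_n, y_n); k2 = f(t_n + h/2, y_n + (h/2)·k1); y_{n+1} = y_n + h·k2.
t=1.100000, y=0.900000:
  k1 = f(1.100000, 0.900000) = -0.450000
  k2 = f(1.365000, 0.780750) = -0.390375
  y ← 0.900000 + 0.53·(-0.390375) = 0.693101
t=1.630000, y=0.693101:
  k1 = f(1.630000, 0.693101) = -0.346551
  k2 = f(1.895000, 0.601265) = -0.300633
  y ← 0.693101 + 0.53·(-0.300633) = 0.533766
t=2.160000, y=0.533766:
  k1 = f(2.160000, 0.533766) = -0.266883
  k2 = f(2.425000, 0.463042) = -0.231521
  y ← 0.533766 + 0.53·(-0.231521) = 0.411060
y(2.69) ≈ 0.4111

0.4111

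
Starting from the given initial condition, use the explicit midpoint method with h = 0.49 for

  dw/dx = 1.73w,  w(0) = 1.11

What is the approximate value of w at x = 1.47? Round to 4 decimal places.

Midpoint: k1 = f(x_n, w_n); k2 = f(x_n + h/2, w_n + (h/2)·k1); w_{n+1} = w_n + h·k2.
x=0.000000, w=1.110000:
  k1 = f(0.000000, 1.110000) = 1.920300
  k2 = f(0.245000, 1.580474) = 2.734219
  w ← 1.110000 + 0.49·2.734219 = 2.449767
x=0.490000, w=2.449767:
  k1 = f(0.490000, 2.449767) = 4.238098
  k2 = f(0.735000, 3.488101) = 6.034415
  w ← 2.449767 + 0.49·6.034415 = 5.406631
x=0.980000, w=5.406631:
  k1 = f(0.980000, 5.406631) = 9.353471
  k2 = f(1.225000, 7.698231) = 13.317940
  w ← 5.406631 + 0.49·13.317940 = 11.932422
w(1.47) ≈ 11.9324

11.9324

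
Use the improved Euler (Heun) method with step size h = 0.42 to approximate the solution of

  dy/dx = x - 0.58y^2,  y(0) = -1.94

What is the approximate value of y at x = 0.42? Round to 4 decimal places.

Heun: k1 = f(x_n, y_n); k2 = f(x_n + h, y_n + h·k1); y_{n+1} = y_n + (h/2)·(k1 + k2).
x=0.000000, y=-1.940000:
  k1 = f(0.000000, -1.940000) = -2.182888
  k2 = f(0.420000, -2.856813) = -4.313601
  y ← -1.940000 + (0.42/2)·(-2.182888 + (-4.313601)) = -3.304263
y(0.42) ≈ -3.3043

-3.3043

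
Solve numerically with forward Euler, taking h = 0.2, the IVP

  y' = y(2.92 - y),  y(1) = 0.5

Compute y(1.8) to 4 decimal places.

Euler: y_{n+1} = y_n + h·f(x_n, y_n).
x=1.000000, y=0.500000: f=1.210000 → y ← 0.500000 + 0.2·1.210000 = 0.742000
x=1.200000, y=0.742000: f=1.616076 → y ← 0.742000 + 0.2·1.616076 = 1.065215
x=1.400000, y=1.065215: f=1.975745 → y ← 1.065215 + 0.2·1.975745 = 1.460364
x=1.600000, y=1.460364: f=2.131600 → y ← 1.460364 + 0.2·2.131600 = 1.886684
y(1.8) ≈ 1.8867

1.8867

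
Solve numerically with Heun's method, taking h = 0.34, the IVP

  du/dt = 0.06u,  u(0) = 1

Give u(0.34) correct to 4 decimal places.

1.0206

Heun: k1 = f(t_n, u_n); k2 = f(t_n + h, u_n + h·k1); u_{n+1} = u_n + (h/2)·(k1 + k2).
t=0.000000, u=1.000000:
  k1 = f(0.000000, 1.000000) = 0.060000
  k2 = f(0.340000, 1.020400) = 0.061224
  u ← 1.000000 + (0.34/2)·(0.060000 + 0.061224) = 1.020608
u(0.34) ≈ 1.0206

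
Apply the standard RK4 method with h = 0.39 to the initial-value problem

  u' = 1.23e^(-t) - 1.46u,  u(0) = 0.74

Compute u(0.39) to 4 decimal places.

0.7158

RK4: k1 = f(t_n, u_n); k2 = f(t_n + h/2, u_n + (h/2)·k1); k3 = f(t_n + h/2, u_n + (h/2)·k2); k4 = f(t_n + h, u_n + h·k3); u_{n+1} = u_n + (h/6)·(k1 + 2k2 + 2k3 + k4).
t=0.000000, u=0.740000:
  k1 = f(0.000000, 0.740000) = 0.149600
  k2 = f(0.195000, 0.769172) = -0.110904
  k3 = f(0.195000, 0.718374) = -0.036739
  k4 = f(0.390000, 0.725672) = -0.226701
  u ← 0.740000 + (0.39/6)·(k1 + 2k2 + 2k3 + k4) = 0.715795
u(0.39) ≈ 0.7158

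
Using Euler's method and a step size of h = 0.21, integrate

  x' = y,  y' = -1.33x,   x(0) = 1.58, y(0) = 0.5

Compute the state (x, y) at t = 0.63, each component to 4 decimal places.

1.6108, -0.8860

Euler on (x,y): x_{n+1} = x_n + h·x', y_{n+1} = y_n + h·y'.
0.000000: (1.580000, 0.500000); f=(0.500000, -2.101400) → (1.685000, 0.058706)
0.210000: (1.685000, 0.058706); f=(0.058706, -2.241050) → (1.697328, -0.411915)
0.420000: (1.697328, -0.411915); f=(-0.411915, -2.257447) → (1.610826, -0.885978)
(x(0.63), y(0.63)) ≈ (1.6108, -0.8860)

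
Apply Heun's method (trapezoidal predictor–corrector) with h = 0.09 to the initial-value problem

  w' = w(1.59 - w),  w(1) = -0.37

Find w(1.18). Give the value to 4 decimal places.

-0.5325

Heun: k1 = f(t_n, w_n); k2 = f(t_n + h, w_n + h·k1); w_{n+1} = w_n + (h/2)·(k1 + k2).
t=1.000000, w=-0.370000:
  k1 = f(1.000000, -0.370000) = -0.725200
  k2 = f(1.090000, -0.435268) = -0.881534
  w ← -0.370000 + (0.09/2)·(-0.725200 + (-0.881534)) = -0.442303
t=1.090000, w=-0.442303:
  k1 = f(1.090000, -0.442303) = -0.898894
  k2 = f(1.180000, -0.523203) = -1.105635
  w ← -0.442303 + (0.09/2)·(-0.898894 + (-1.105635)) = -0.532507
w(1.18) ≈ -0.5325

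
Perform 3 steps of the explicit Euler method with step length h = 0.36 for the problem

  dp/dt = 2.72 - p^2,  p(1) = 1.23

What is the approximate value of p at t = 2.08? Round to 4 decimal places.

Euler: p_{n+1} = p_n + h·f(t_n, p_n).
t=1.000000, p=1.230000: f=1.207100 → p ← 1.230000 + 0.36·1.207100 = 1.664556
t=1.360000, p=1.664556: f=-0.050747 → p ← 1.664556 + 0.36·(-0.050747) = 1.646287
t=1.720000, p=1.646287: f=0.009738 → p ← 1.646287 + 0.36·0.009738 = 1.649793
p(2.08) ≈ 1.6498

1.6498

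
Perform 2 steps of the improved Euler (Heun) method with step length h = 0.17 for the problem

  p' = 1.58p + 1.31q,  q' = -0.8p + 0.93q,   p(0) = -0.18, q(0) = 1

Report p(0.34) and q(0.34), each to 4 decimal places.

0.3694, 1.3631

Heun on (p,q): k1 = f(t_n, state_n); k2 = f(t_n + h, state_n + h·k1); state_{n+1} = state_n + (h/2)·(k1 + k2).
0.000000: (-0.180000, 1.000000)
  k1 = (1.025600, 1.074000)
  predictor → (-0.005648, 1.182580)
  k2 = (1.540256, 1.104318)
  → (0.038098, 1.185157)
0.170000: (0.038098, 1.185157)
  k1 = (1.612750, 1.071718)
  predictor → (0.312265, 1.367349)
  k2 = (2.284606, 1.021822)
  → (0.369373, 1.363108)
(p(0.34), q(0.34)) ≈ (0.3694, 1.3631)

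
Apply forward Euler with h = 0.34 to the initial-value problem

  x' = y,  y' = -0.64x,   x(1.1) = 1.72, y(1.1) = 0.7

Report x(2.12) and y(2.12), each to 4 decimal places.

2.0346, -0.5505

Euler on (x,y): x_{n+1} = x_n + h·x', y_{n+1} = y_n + h·y'.
1.100000: (1.720000, 0.700000); f=(0.700000, -1.100800) → (1.958000, 0.325728)
1.440000: (1.958000, 0.325728); f=(0.325728, -1.253120) → (2.068748, -0.100333)
1.780000: (2.068748, -0.100333); f=(-0.100333, -1.323998) → (2.034634, -0.550492)
(x(2.12), y(2.12)) ≈ (2.0346, -0.5505)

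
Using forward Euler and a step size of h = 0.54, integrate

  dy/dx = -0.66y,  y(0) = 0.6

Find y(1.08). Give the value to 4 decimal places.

Euler: y_{n+1} = y_n + h·f(x_n, y_n).
x=0.000000, y=0.600000: f=-0.396000 → y ← 0.600000 + 0.54·(-0.396000) = 0.386160
x=0.540000, y=0.386160: f=-0.254866 → y ← 0.386160 + 0.54·(-0.254866) = 0.248533
y(1.08) ≈ 0.2485

0.2485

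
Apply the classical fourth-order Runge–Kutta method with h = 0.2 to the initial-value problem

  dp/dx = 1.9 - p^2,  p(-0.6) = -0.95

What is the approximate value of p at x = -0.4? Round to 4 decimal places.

-0.7112

RK4: k1 = f(x_n, p_n); k2 = f(x_n + h/2, p_n + (h/2)·k1); k3 = f(x_n + h/2, p_n + (h/2)·k2); k4 = f(x_n + h, p_n + h·k3); p_{n+1} = p_n + (h/6)·(k1 + 2k2 + 2k3 + k4).
x=-0.600000, p=-0.950000:
  k1 = f(-0.600000, -0.950000) = 0.997500
  k2 = f(-0.500000, -0.850250) = 1.177075
  k3 = f(-0.500000, -0.832293) = 1.207289
  k4 = f(-0.400000, -0.708542) = 1.397968
  p ← -0.950000 + (0.2/6)·(k1 + 2k2 + 2k3 + k4) = -0.711193
p(-0.4) ≈ -0.7112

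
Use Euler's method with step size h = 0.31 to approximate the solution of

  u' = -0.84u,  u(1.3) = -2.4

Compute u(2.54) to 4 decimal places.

-0.7181

Euler: u_{n+1} = u_n + h·f(x_n, u_n).
x=1.300000, u=-2.400000: f=2.016000 → u ← -2.400000 + 0.31·2.016000 = -1.775040
x=1.610000, u=-1.775040: f=1.491034 → u ← -1.775040 + 0.31·1.491034 = -1.312820
x=1.920000, u=-1.312820: f=1.102768 → u ← -1.312820 + 0.31·1.102768 = -0.970961
x=2.230000, u=-0.970961: f=0.815608 → u ← -0.970961 + 0.31·0.815608 = -0.718123
u(2.54) ≈ -0.7181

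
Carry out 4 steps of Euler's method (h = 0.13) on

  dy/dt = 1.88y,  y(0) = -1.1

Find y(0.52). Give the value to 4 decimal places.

-2.6377

Euler: y_{n+1} = y_n + h·f(t_n, y_n).
t=0.000000, y=-1.100000: f=-2.068000 → y ← -1.100000 + 0.13·(-2.068000) = -1.368840
t=0.130000, y=-1.368840: f=-2.573419 → y ← -1.368840 + 0.13·(-2.573419) = -1.703384
t=0.260000, y=-1.703384: f=-3.202363 → y ← -1.703384 + 0.13·(-3.202363) = -2.119692
t=0.390000, y=-2.119692: f=-3.985020 → y ← -2.119692 + 0.13·(-3.985020) = -2.637744
y(0.52) ≈ -2.6377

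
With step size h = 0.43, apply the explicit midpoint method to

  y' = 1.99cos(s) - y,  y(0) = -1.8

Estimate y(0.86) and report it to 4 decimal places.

Midpoint: k1 = f(s_n, y_n); k2 = f(s_n + h/2, y_n + (h/2)·k1); y_{n+1} = y_n + h·k2.
s=0.000000, y=-1.800000:
  k1 = f(0.000000, -1.800000) = 3.790000
  k2 = f(0.215000, -0.985150) = 2.929333
  y ← -1.800000 + 0.43·2.929333 = -0.540387
s=0.430000, y=-0.540387:
  k1 = f(0.430000, -0.540387) = 2.349229
  k2 = f(0.645000, -0.035303) = 1.625511
  y ← -0.540387 + 0.43·1.625511 = 0.158583
y(0.86) ≈ 0.1586

0.1586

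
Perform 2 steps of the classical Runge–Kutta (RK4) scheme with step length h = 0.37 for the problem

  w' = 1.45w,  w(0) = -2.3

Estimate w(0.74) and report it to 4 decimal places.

-6.7223

RK4: k1 = f(t_n, w_n); k2 = f(t_n + h/2, w_n + (h/2)·k1); k3 = f(t_n + h/2, w_n + (h/2)·k2); k4 = f(t_n + h, w_n + h·k3); w_{n+1} = w_n + (h/6)·(k1 + 2k2 + 2k3 + k4).
t=0.000000, w=-2.300000:
  k1 = f(0.000000, -2.300000) = -3.335000
  k2 = f(0.185000, -2.916975) = -4.229614
  k3 = f(0.185000, -3.082479) = -4.469594
  k4 = f(0.370000, -3.953750) = -5.732937
  w ← -2.300000 + (0.37/6)·(k1 + 2k2 + 2k3 + k4) = -3.932092
t=0.370000, w=-3.932092:
  k1 = f(0.370000, -3.932092) = -5.701533
  k2 = f(0.555000, -4.986875) = -7.230969
  k3 = f(0.555000, -5.269821) = -7.641241
  k4 = f(0.740000, -6.759351) = -9.801059
  w ← -3.932092 + (0.37/6)·(k1 + 2k2 + 2k3 + k4) = -6.722324
w(0.74) ≈ -6.7223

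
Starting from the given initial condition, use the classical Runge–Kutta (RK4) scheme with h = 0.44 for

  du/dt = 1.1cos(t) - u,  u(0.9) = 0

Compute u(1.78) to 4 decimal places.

0.1030

RK4: k1 = f(t_n, u_n); k2 = f(t_n + h/2, u_n + (h/2)·k1); k3 = f(t_n + h/2, u_n + (h/2)·k2); k4 = f(t_n + h, u_n + h·k3); u_{n+1} = u_n + (h/6)·(k1 + 2k2 + 2k3 + k4).
t=0.900000, u=0.000000:
  k1 = f(0.900000, 0.000000) = 0.683771
  k2 = f(1.120000, 0.150430) = 0.328821
  k3 = f(1.120000, 0.072341) = 0.406910
  k4 = f(1.340000, 0.179040) = 0.072588
  u ← 0.000000 + (0.44/6)·(k1 + 2k2 + 2k3 + k4) = 0.163374
t=1.340000, u=0.163374:
  k1 = f(1.340000, 0.163374) = 0.088255
  k2 = f(1.560000, 0.182790) = -0.170914
  k3 = f(1.560000, 0.125772) = -0.113897
  k4 = f(1.780000, 0.113259) = -0.341708
  u ← 0.163374 + (0.44/6)·(k1 + 2k2 + 2k3 + k4) = 0.103015
u(1.78) ≈ 0.1030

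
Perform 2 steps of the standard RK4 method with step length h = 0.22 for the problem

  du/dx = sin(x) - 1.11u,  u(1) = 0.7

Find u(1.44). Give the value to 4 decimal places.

0.7559

RK4: k1 = f(x_n, u_n); k2 = f(x_n + h/2, u_n + (h/2)·k1); k3 = f(x_n + h/2, u_n + (h/2)·k2); k4 = f(x_n + h, u_n + h·k3); u_{n+1} = u_n + (h/6)·(k1 + 2k2 + 2k3 + k4).
x=1.000000, u=0.700000:
  k1 = f(1.000000, 0.700000) = 0.064471
  k2 = f(1.110000, 0.707092) = 0.110827
  k3 = f(1.110000, 0.712191) = 0.105167
  k4 = f(1.220000, 0.723137) = 0.136418
  u ← 0.700000 + (0.22/6)·(k1 + 2k2 + 2k3 + k4) = 0.723205
x=1.220000, u=0.723205:
  k1 = f(1.220000, 0.723205) = 0.136341
  k2 = f(1.330000, 0.738203) = 0.151743
  k3 = f(1.330000, 0.739897) = 0.149863
  k4 = f(1.440000, 0.756175) = 0.152104
  u ← 0.723205 + (0.22/6)·(k1 + 2k2 + 2k3 + k4) = 0.755900
u(1.44) ≈ 0.7559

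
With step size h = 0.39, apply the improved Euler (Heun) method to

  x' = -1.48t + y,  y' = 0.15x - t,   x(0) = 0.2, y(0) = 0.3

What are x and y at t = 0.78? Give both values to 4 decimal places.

-0.0650, 0.0192

Heun on (x,y): k1 = f(t_n, state_n); k2 = f(t_n + h, state_n + h·k1); state_{n+1} = state_n + (h/2)·(k1 + k2).
0.000000: (0.200000, 0.300000)
  k1 = (0.300000, 0.030000)
  predictor → (0.317000, 0.311700)
  k2 = (-0.265500, -0.342450)
  → (0.206728, 0.239072)
0.390000: (0.206728, 0.239072)
  k1 = (-0.338128, -0.358991)
  predictor → (0.074858, 0.099066)
  k2 = (-1.055334, -0.768771)
  → (-0.064998, 0.019159)
(x(0.78), y(0.78)) ≈ (-0.0650, 0.0192)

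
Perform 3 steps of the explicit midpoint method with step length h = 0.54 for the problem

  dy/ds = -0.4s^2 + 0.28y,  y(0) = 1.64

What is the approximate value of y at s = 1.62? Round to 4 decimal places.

1.9730

Midpoint: k1 = f(s_n, y_n); k2 = f(s_n + h/2, y_n + (h/2)·k1); y_{n+1} = y_n + h·k2.
s=0.000000, y=1.640000:
  k1 = f(0.000000, 1.640000) = 0.459200
  k2 = f(0.270000, 1.763984) = 0.464756
  y ← 1.640000 + 0.54·0.464756 = 1.890968
s=0.540000, y=1.890968:
  k1 = f(0.540000, 1.890968) = 0.412831
  k2 = f(0.810000, 2.002432) = 0.298241
  y ← 1.890968 + 0.54·0.298241 = 2.052018
s=1.080000, y=2.052018:
  k1 = f(1.080000, 2.052018) = 0.108005
  k2 = f(1.350000, 2.081180) = -0.146270
  y ← 2.052018 + 0.54·(-0.146270) = 1.973032
y(1.62) ≈ 1.9730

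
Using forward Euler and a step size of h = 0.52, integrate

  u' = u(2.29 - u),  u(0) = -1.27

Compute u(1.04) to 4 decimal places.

-14.7511

Euler: u_{n+1} = u_n + h·f(x_n, u_n).
x=0.000000, u=-1.270000: f=-4.521200 → u ← -1.270000 + 0.52·(-4.521200) = -3.621024
x=0.520000, u=-3.621024: f=-21.403960 → u ← -3.621024 + 0.52·(-21.403960) = -14.751083
u(1.04) ≈ -14.7511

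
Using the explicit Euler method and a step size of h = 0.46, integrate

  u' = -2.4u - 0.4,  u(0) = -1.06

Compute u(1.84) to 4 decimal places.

-0.1668

Euler: u_{n+1} = u_n + h·f(t_n, u_n).
t=0.000000, u=-1.060000: f=2.144000 → u ← -1.060000 + 0.46·2.144000 = -0.073760
t=0.460000, u=-0.073760: f=-0.222976 → u ← -0.073760 + 0.46·(-0.222976) = -0.176329
t=0.920000, u=-0.176329: f=0.023190 → u ← -0.176329 + 0.46·0.023190 = -0.165662
t=1.380000, u=-0.165662: f=-0.002412 → u ← -0.165662 + 0.46·(-0.002412) = -0.166771
u(1.84) ≈ -0.1668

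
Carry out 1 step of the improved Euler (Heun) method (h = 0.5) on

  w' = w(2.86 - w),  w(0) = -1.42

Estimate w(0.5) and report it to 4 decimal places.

Heun: k1 = f(x_n, w_n); k2 = f(x_n + h, w_n + h·k1); w_{n+1} = w_n + (h/2)·(k1 + k2).
x=0.000000, w=-1.420000:
  k1 = f(0.000000, -1.420000) = -6.077600
  k2 = f(0.500000, -4.458800) = -32.633065
  w ← -1.420000 + (0.5/2)·(-6.077600 + (-32.633065)) = -11.097666
w(0.5) ≈ -11.0977

-11.0977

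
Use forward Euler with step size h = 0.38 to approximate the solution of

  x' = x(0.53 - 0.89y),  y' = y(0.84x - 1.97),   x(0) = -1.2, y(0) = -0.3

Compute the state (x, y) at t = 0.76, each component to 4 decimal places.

Euler on (x,y): x_{n+1} = x_n + h·x', y_{n+1} = y_n + h·y'.
0.000000: (-1.200000, -0.300000); f=(-0.956400, 0.893400) → (-1.563432, 0.039492)
0.380000: (-1.563432, 0.039492); f=(-0.773668, -0.129663) → (-1.857426, -0.009780)
(x(0.76), y(0.76)) ≈ (-1.8574, -0.0098)

-1.8574, -0.0098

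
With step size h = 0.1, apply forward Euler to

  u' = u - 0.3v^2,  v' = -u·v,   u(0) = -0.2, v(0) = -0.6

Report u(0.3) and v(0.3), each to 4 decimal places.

Euler on (u,v): u_{n+1} = u_n + h·u', v_{n+1} = v_n + h·v'.
0.000000: (-0.200000, -0.600000); f=(-0.308000, -0.120000) → (-0.230800, -0.612000)
0.100000: (-0.230800, -0.612000); f=(-0.343163, -0.141250) → (-0.265116, -0.626125)
0.200000: (-0.265116, -0.626125); f=(-0.382726, -0.165996) → (-0.303389, -0.642725)
(u(0.3), v(0.3)) ≈ (-0.3034, -0.6427)

-0.3034, -0.6427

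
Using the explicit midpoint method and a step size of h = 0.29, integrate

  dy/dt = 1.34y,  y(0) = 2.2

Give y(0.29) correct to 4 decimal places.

Midpoint: k1 = f(t_n, y_n); k2 = f(t_n + h/2, y_n + (h/2)·k1); y_{n+1} = y_n + h·k2.
t=0.000000, y=2.200000:
  k1 = f(0.000000, 2.200000) = 2.948000
  k2 = f(0.145000, 2.627460) = 3.520796
  y ← 2.200000 + 0.29·3.520796 = 3.221031
y(0.29) ≈ 3.2210

3.2210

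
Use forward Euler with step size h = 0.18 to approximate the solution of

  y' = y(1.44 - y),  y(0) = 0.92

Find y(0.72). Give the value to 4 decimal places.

1.2135

Euler: y_{n+1} = y_n + h·f(t_n, y_n).
t=0.000000, y=0.920000: f=0.478400 → y ← 0.920000 + 0.18·0.478400 = 1.006112
t=0.180000, y=1.006112: f=0.436540 → y ← 1.006112 + 0.18·0.436540 = 1.084689
t=0.360000, y=1.084689: f=0.385402 → y ← 1.084689 + 0.18·0.385402 = 1.154062
t=0.540000, y=1.154062: f=0.329991 → y ← 1.154062 + 0.18·0.329991 = 1.213460
y(0.72) ≈ 1.2135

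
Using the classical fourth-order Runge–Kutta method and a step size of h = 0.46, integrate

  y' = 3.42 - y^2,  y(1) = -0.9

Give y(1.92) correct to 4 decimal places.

RK4: k1 = f(t_n, y_n); k2 = f(t_n + h/2, y_n + (h/2)·k1); k3 = f(t_n + h/2, y_n + (h/2)·k2); k4 = f(t_n + h, y_n + h·k3); y_{n+1} = y_n + (h/6)·(k1 + 2k2 + 2k3 + k4).
t=1.000000, y=-0.900000:
  k1 = f(1.000000, -0.900000) = 2.610000
  k2 = f(1.230000, -0.299700) = 3.330180
  k3 = f(1.230000, -0.134059) = 3.402028
  k4 = f(1.460000, 0.664933) = 2.977864
  y ← -0.900000 + (0.46/6)·(k1 + 2k2 + 2k3 + k4) = 0.560675
t=1.460000, y=0.560675:
  k1 = f(1.460000, 0.560675) = 3.105644
  k2 = f(1.690000, 1.274973) = 1.794444
  k3 = f(1.690000, 0.973397) = 2.472498
  k4 = f(1.920000, 1.698024) = 0.536714
  y ← 0.560675 + (0.46/6)·(k1 + 2k2 + 2k3 + k4) = 1.494187
y(1.92) ≈ 1.4942

1.4942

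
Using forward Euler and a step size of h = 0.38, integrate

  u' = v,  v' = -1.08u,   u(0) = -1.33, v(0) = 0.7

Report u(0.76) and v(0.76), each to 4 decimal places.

Euler on (u,v): u_{n+1} = u_n + h·u', v_{n+1} = v_n + h·v'.
0.000000: (-1.330000, 0.700000); f=(0.700000, 1.436400) → (-1.064000, 1.245832)
0.380000: (-1.064000, 1.245832); f=(1.245832, 1.149120) → (-0.590584, 1.682498)
(u(0.76), v(0.76)) ≈ (-0.5906, 1.6825)

-0.5906, 1.6825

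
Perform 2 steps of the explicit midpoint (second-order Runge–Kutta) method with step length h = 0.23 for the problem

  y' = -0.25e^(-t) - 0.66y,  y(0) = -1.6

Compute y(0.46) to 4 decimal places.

Midpoint: k1 = f(t_n, y_n); k2 = f(t_n + h/2, y_n + (h/2)·k1); y_{n+1} = y_n + h·k2.
t=0.000000, y=-1.600000:
  k1 = f(0.000000, -1.600000) = 0.806000
  k2 = f(0.115000, -1.507310) = 0.771983
  y ← -1.600000 + 0.23·0.771983 = -1.422444
t=0.230000, y=-1.422444:
  k1 = f(0.230000, -1.422444) = 0.740180
  k2 = f(0.345000, -1.337323) = 0.705578
  y ← -1.422444 + 0.23·0.705578 = -1.260161
y(0.46) ≈ -1.2602

-1.2602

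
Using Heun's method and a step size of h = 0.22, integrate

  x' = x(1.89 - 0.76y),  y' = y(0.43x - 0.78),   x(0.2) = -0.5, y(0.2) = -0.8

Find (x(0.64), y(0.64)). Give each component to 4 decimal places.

-1.3743, -0.4865

Heun on (x,y): k1 = f(t_n, state_n); k2 = f(t_n + h, state_n + h·k1); state_{n+1} = state_n + (h/2)·(k1 + k2).
0.200000: (-0.500000, -0.800000)
  k1 = (-1.249000, 0.796000)
  predictor → (-0.774780, -0.624880)
  k2 = (-1.832284, 0.695589)
  → (-0.838941, -0.635925)
0.420000: (-0.838941, -0.635925)
  k1 = (-1.991062, 0.725428)
  predictor → (-1.276975, -0.476331)
  k2 = (-2.875762, 0.633091)
  → (-1.374292, -0.486488)
(x(0.64), y(0.64)) ≈ (-1.3743, -0.4865)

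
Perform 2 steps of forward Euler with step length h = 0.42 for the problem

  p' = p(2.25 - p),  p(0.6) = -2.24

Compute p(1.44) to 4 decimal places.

Euler: p_{n+1} = p_n + h·f(x_n, p_n).
x=0.600000, p=-2.240000: f=-10.057600 → p ← -2.240000 + 0.42·(-10.057600) = -6.464192
x=1.020000, p=-6.464192: f=-56.330210 → p ← -6.464192 + 0.42·(-56.330210) = -30.122880
p(1.44) ≈ -30.1229

-30.1229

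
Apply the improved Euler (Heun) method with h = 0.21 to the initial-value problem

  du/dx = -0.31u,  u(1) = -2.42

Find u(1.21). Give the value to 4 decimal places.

-2.2676

Heun: k1 = f(x_n, u_n); k2 = f(x_n + h, u_n + h·k1); u_{n+1} = u_n + (h/2)·(k1 + k2).
x=1.000000, u=-2.420000:
  k1 = f(1.000000, -2.420000) = 0.750200
  k2 = f(1.210000, -2.262458) = 0.701362
  u ← -2.420000 + (0.21/2)·(0.750200 + 0.701362) = -2.267586
u(1.21) ≈ -2.2676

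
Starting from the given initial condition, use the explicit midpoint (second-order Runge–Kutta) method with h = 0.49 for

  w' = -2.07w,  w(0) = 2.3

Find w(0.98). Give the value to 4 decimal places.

0.5752

Midpoint: k1 = f(t_n, w_n); k2 = f(t_n + h/2, w_n + (h/2)·k1); w_{n+1} = w_n + h·k2.
t=0.000000, w=2.300000:
  k1 = f(0.000000, 2.300000) = -4.761000
  k2 = f(0.245000, 1.133555) = -2.346459
  w ← 2.300000 + 0.49·(-2.346459) = 1.150235
t=0.490000, w=1.150235:
  k1 = f(0.490000, 1.150235) = -2.380987
  k2 = f(0.735000, 0.566893) = -1.173469
  w ← 1.150235 + 0.49·(-1.173469) = 0.575235
w(0.98) ≈ 0.5752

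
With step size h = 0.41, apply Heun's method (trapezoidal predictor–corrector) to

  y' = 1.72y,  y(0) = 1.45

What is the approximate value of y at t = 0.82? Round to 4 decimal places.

5.5354

Heun: k1 = f(t_n, y_n); k2 = f(t_n + h, y_n + h·k1); y_{n+1} = y_n + (h/2)·(k1 + k2).
t=0.000000, y=1.450000:
  k1 = f(0.000000, 1.450000) = 2.494000
  k2 = f(0.410000, 2.472540) = 4.252769
  y ← 1.450000 + (0.41/2)·(2.494000 + 4.252769) = 2.833088
t=0.410000, y=2.833088:
  k1 = f(0.410000, 2.833088) = 4.872911
  k2 = f(0.820000, 4.830981) = 8.309287
  y ← 2.833088 + (0.41/2)·(4.872911 + 8.309287) = 5.535438
y(0.82) ≈ 5.5354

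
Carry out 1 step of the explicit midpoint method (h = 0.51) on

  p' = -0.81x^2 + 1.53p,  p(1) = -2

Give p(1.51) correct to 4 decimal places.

-4.9813

Midpoint: k1 = f(x_n, p_n); k2 = f(x_n + h/2, p_n + (h/2)·k1); p_{n+1} = p_n + h·k2.
x=1.000000, p=-2.000000:
  k1 = f(1.000000, -2.000000) = -3.870000
  k2 = f(1.255000, -2.986850) = -5.845651
  p ← -2.000000 + 0.51·(-5.845651) = -4.981282
p(1.51) ≈ -4.9813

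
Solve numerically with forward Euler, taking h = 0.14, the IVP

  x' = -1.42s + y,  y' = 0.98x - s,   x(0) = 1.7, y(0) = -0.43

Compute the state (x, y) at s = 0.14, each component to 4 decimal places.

1.6398, -0.1968

Euler on (x,y): x_{n+1} = x_n + h·x', y_{n+1} = y_n + h·y'.
0.000000: (1.700000, -0.430000); f=(-0.430000, 1.666000) → (1.639800, -0.196760)
(x(0.14), y(0.14)) ≈ (1.6398, -0.1968)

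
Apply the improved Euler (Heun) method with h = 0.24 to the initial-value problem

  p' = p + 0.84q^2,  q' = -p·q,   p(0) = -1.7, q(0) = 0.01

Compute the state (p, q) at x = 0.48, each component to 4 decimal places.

-2.7366, 0.0272

Heun on (p,q): k1 = f(x_n, state_n); k2 = f(x_n + h, state_n + h·k1); state_{n+1} = state_n + (h/2)·(k1 + k2).
0.000000: (-1.700000, 0.010000)
  k1 = (-1.699916, 0.017000)
  predictor → (-2.107980, 0.014080)
  k2 = (-2.107813, 0.029680)
  → (-2.156928, 0.015602)
0.240000: (-2.156928, 0.015602)
  k1 = (-2.156723, 0.033652)
  predictor → (-2.674541, 0.023678)
  k2 = (-2.674070, 0.063328)
  → (-2.736623, 0.027239)
(p(0.48), q(0.48)) ≈ (-2.7366, 0.0272)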